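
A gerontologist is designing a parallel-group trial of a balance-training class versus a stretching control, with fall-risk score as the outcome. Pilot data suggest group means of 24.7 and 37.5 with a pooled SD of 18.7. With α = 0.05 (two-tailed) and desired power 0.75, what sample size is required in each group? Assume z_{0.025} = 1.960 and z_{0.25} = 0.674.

n = 30 per group

Cohen's d = |M₁ − M₂| / SD_pooled = |24.7 − 37.5| / 18.7 = 12.8 / 18.7 = 0.684.
For two independent groups with equal n: n = 2·((z_{α/2} + z_β) / d)².
z_{α/2} + z_β = 1.960 + 0.674 = 2.634.
n = 2 × (2.634 / 0.684)² = 2 × 3.851² = 2 × 14.83 = 29.7.
Round up to the next whole participant.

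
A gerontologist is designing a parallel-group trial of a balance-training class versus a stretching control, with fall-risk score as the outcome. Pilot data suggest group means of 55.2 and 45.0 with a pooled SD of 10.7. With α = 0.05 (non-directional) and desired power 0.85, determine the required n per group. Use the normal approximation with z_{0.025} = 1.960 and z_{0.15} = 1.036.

Cohen's d = |M₁ − M₂| / SD_pooled = |55.2 − 45.0| / 10.7 = 10.2 / 10.7 = 0.953.
For two independent groups with equal n: n = 2·((z_{α/2} + z_β) / d)².
z_{α/2} + z_β = 1.960 + 1.036 = 2.996.
n = 2 × (2.996 / 0.953)² = 2 × 3.144² = 2 × 9.88 = 19.8.
Round up to the next whole participant.

n = 20 per group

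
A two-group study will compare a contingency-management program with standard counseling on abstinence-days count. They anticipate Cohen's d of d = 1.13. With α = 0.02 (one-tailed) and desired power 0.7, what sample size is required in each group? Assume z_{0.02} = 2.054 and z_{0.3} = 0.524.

n = 11 per group

For two independent groups with equal n: n = 2·((z_{α} + z_β) / d)².
z_{α} + z_β = 2.054 + 0.524 = 2.578.
n = 2 × (2.578 / 1.13)² = 2 × 2.281² = 2 × 5.20 = 10.4.
Round up to the next whole participant.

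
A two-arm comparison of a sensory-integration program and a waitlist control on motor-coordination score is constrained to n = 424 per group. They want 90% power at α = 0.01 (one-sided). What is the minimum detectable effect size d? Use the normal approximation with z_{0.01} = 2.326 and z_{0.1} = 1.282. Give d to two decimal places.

d_min ≈ 0.25

For two independent groups of n = 424 each: d_min = (z_{α} + z_β)·√(2/n).
z-sum = 2.326 + 1.282 = 3.608.
d_min = 3.608 × √(2/424) = 3.608 × 0.0687 = 0.248.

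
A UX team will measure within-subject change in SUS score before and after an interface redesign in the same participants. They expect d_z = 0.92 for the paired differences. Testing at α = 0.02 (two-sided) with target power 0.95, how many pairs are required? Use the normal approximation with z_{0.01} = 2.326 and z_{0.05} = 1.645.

n = 19 pairs

For a paired (one-sample on differences) test: n = ((z_{α/2} + z_β) / d)².
z_{α/2} + z_β = 2.326 + 1.645 = 3.971.
n = (3.971 / 0.92)² = 4.316² = 18.63.
Round up.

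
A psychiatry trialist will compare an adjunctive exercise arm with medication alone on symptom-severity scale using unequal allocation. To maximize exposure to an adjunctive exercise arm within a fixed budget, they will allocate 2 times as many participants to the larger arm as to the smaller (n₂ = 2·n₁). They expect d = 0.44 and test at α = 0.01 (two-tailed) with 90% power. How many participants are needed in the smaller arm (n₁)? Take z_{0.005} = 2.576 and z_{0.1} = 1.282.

n₁ = 116

With allocation ratio k = n₂/n₁ = 2, Var(x̄₁−x̄₂) = σ²(1/n₁ + 1/(k·n₁)) = σ²·(k+1)/(k·n₁).
So n₁ = (1 + 1/k)·((z_{α/2} + z_β)/d)² = 1.500 × (3.858/0.44)².
n₁ = 1.500 × 76.88 = 115.3.
Round up: n₁ = 116, giving n₂ = 2 × 116 = 232.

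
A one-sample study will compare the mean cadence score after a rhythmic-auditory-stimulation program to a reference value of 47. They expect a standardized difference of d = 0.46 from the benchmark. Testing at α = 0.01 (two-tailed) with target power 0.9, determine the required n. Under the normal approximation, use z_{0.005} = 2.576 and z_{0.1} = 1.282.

For a one-sample test: n = ((z_{α/2} + z_β) / d)².
z_{α/2} + z_β = 2.576 + 1.282 = 3.858.
n = (3.858 / 0.46)² = 8.387² = 70.34.
Round up.

n = 71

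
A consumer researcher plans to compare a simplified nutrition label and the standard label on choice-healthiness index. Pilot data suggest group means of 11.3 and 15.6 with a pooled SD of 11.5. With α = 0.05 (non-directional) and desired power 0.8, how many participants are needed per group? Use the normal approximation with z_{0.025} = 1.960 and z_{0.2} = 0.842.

n = 113 per group

Cohen's d = |M₁ − M₂| / SD_pooled = |11.3 − 15.6| / 11.5 = 4.3 / 11.5 = 0.374.
For two independent groups with equal n: n = 2·((z_{α/2} + z_β) / d)².
z_{α/2} + z_β = 1.960 + 0.842 = 2.802.
n = 2 × (2.802 / 0.374)² = 2 × 7.492² = 2 × 56.13 = 112.3.
Round up to the next whole participant.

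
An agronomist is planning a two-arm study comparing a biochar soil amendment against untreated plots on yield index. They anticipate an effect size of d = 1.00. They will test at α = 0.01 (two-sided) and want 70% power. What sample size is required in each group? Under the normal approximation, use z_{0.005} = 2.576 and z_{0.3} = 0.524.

n = 20 per group

For two independent groups with equal n: n = 2·((z_{α/2} + z_β) / d)².
z_{α/2} + z_β = 2.576 + 0.524 = 3.100.
n = 2 × (3.100 / 1.00)² = 2 × 3.100² = 2 × 9.61 = 19.2.
Round up to the next whole participant.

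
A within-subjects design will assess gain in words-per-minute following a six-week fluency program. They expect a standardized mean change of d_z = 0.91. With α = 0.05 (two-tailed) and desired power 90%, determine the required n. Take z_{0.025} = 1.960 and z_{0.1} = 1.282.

n = 13 pairs

For a paired (one-sample on differences) test: n = ((z_{α/2} + z_β) / d)².
z_{α/2} + z_β = 1.960 + 1.282 = 3.242.
n = (3.242 / 0.91)² = 3.563² = 12.69.
Round up.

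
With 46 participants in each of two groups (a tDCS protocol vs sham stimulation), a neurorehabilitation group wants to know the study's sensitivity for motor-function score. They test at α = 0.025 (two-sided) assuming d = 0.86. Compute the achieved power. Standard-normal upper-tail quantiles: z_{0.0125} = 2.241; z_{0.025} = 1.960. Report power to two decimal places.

For two equal groups, power = Φ(d·√(n/2) − z_{α/2}).
d·√(n/2) = 0.86 × √(46/2) = 0.86 × 4.796 = 4.124.
z_β = 4.124 − 2.241 = 1.883.
Power = Φ(1.883) = 0.970.

power ≈ 0.97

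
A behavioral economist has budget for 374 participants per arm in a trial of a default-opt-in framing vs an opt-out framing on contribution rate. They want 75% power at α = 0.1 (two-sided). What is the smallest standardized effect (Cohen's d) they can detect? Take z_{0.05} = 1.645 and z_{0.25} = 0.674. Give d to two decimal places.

For two independent groups of n = 374 each: d_min = (z_{α/2} + z_β)·√(2/n).
z-sum = 1.645 + 0.674 = 2.319.
d_min = 2.319 × √(2/374) = 2.319 × 0.0731 = 0.170.

d_min ≈ 0.17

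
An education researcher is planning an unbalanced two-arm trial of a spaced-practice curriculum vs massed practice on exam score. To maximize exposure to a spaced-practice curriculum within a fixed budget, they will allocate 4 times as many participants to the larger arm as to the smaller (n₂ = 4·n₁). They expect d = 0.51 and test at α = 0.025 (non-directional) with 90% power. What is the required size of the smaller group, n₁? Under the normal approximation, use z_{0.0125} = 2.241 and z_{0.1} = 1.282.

With allocation ratio k = n₂/n₁ = 4, Var(x̄₁−x̄₂) = σ²(1/n₁ + 1/(k·n₁)) = σ²·(k+1)/(k·n₁).
So n₁ = (1 + 1/k)·((z_{α/2} + z_β)/d)² = 1.250 × (3.523/0.51)².
n₁ = 1.250 × 47.72 = 59.6.
Round up: n₁ = 60, giving n₂ = 4 × 60 = 240.

n₁ = 60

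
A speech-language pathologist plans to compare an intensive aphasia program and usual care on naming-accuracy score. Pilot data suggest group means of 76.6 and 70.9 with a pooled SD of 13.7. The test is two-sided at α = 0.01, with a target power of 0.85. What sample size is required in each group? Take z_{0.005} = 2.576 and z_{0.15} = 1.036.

Cohen's d = |M₁ − M₂| / SD_pooled = |76.6 − 70.9| / 13.7 = 5.7 / 13.7 = 0.416.
For two independent groups with equal n: n = 2·((z_{α/2} + z_β) / d)².
z_{α/2} + z_β = 2.576 + 1.036 = 3.612.
n = 2 × (3.612 / 0.416)² = 2 × 8.683² = 2 × 75.39 = 150.8.
Round up to the next whole participant.

n = 151 per group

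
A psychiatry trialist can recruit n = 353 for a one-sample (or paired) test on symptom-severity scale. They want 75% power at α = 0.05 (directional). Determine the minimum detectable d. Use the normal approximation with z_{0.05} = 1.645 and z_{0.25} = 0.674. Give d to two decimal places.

d_min ≈ 0.12

For a single sample (or paired design) of n = 353: d_min = (z_{α} + z_β)/√n.
z-sum = 1.645 + 0.674 = 2.319.
d_min = 2.319 / √353 = 2.319 / 18.788 = 0.123.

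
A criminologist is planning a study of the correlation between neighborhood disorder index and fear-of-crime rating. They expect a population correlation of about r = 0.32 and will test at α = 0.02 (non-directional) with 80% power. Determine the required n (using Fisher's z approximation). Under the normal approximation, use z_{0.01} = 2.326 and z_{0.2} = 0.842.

Fisher's z: C = ½·ln((1+r)/(1−r)) = ½·ln(1.9412) = 0.3316.
n = ((z_{α/2} + z_β)/C)² + 3.
(2.326 + 0.842) / 0.3316 = 3.168 / 0.3316 = 9.554.
n = 9.554² + 3 = 91.27 + 3 = 94.3.
Round up.

n = 95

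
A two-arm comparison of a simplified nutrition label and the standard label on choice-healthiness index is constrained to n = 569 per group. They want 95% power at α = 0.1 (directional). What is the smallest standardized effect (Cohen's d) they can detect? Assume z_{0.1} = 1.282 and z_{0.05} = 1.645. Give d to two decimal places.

d_min ≈ 0.17

For two independent groups of n = 569 each: d_min = (z_{α} + z_β)·√(2/n).
z-sum = 1.282 + 1.645 = 2.927.
d_min = 2.927 × √(2/569) = 2.927 × 0.0593 = 0.174.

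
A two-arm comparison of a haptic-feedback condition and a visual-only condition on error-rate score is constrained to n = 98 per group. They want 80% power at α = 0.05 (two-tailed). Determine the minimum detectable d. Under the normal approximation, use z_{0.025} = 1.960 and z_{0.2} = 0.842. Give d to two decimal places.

For two independent groups of n = 98 each: d_min = (z_{α/2} + z_β)·√(2/n).
z-sum = 1.960 + 0.842 = 2.802.
d_min = 2.802 × √(2/98) = 2.802 × 0.1429 = 0.400.

d_min ≈ 0.40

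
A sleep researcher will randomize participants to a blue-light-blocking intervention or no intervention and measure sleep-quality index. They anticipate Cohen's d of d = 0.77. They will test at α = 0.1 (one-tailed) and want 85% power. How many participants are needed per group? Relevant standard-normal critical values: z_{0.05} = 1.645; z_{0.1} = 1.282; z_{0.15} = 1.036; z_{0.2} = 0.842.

For two independent groups with equal n: n = 2·((z_{α} + z_β) / d)².
z_{α} + z_β = 1.282 + 1.036 = 2.318.
n = 2 × (2.318 / 0.77)² = 2 × 3.010² = 2 × 9.06 = 18.1.
Round up to the next whole participant.

n = 19 per group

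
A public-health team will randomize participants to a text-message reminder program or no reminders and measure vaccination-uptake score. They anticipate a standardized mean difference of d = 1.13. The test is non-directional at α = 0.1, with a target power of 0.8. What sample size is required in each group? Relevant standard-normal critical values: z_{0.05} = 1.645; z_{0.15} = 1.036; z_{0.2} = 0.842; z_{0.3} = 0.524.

n = 10 per group

For two independent groups with equal n: n = 2·((z_{α/2} + z_β) / d)².
z_{α/2} + z_β = 1.645 + 0.842 = 2.487.
n = 2 × (2.487 / 1.13)² = 2 × 2.201² = 2 × 4.84 = 9.7.
Round up to the next whole participant.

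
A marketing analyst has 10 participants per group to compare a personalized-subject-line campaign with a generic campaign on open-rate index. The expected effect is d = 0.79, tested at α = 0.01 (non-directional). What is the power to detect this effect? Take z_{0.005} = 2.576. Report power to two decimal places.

power ≈ 0.21

For two equal groups, power = Φ(d·√(n/2) − z_{α/2}).
d·√(n/2) = 0.79 × √(10/2) = 0.79 × 2.236 = 1.766.
z_β = 1.766 − 2.576 = -0.810.
Power = Φ(-0.810) = 0.209.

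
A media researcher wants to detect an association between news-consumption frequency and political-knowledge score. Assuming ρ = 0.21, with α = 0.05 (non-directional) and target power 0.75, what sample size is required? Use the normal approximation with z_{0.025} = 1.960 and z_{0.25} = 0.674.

Fisher's z: C = ½·ln((1+r)/(1−r)) = ½·ln(1.5316) = 0.2132.
n = ((z_{α/2} + z_β)/C)² + 3.
(1.960 + 0.674) / 0.2132 = 2.634 / 0.2132 = 12.355.
n = 12.355² + 3 = 152.64 + 3 = 155.6.
Round up.

n = 156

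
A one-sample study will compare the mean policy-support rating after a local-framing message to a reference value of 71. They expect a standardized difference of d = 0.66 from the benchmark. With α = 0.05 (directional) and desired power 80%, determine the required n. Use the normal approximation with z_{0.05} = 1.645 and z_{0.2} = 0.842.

n = 15

For a one-sample test: n = ((z_{α} + z_β) / d)².
z_{α} + z_β = 1.645 + 0.842 = 2.487.
n = (2.487 / 0.66)² = 3.768² = 14.20.
Round up.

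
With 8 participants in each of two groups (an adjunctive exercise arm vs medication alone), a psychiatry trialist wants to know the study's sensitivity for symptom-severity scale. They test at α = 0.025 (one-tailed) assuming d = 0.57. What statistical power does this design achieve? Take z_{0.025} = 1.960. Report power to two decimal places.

For two equal groups, power = Φ(d·√(n/2) − z_{α}).
d·√(n/2) = 0.57 × √(8/2) = 0.57 × 2.000 = 1.140.
z_β = 1.140 − 1.960 = -0.820.
Power = Φ(-0.820) = 0.206.

power ≈ 0.21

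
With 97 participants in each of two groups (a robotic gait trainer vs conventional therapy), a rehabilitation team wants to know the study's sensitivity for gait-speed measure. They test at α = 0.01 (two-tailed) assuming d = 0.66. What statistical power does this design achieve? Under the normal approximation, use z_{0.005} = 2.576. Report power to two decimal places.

For two equal groups, power = Φ(d·√(n/2) − z_{α/2}).
d·√(n/2) = 0.66 × √(97/2) = 0.66 × 6.964 = 4.596.
z_β = 4.596 − 2.576 = 2.020.
Power = Φ(2.020) = 0.978.

power ≈ 0.98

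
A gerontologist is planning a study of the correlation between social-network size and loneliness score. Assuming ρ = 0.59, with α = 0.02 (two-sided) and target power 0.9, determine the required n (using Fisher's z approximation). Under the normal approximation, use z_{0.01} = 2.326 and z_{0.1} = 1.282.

n = 32

Fisher's z: C = ½·ln((1+r)/(1−r)) = ½·ln(3.8780) = 0.6777.
n = ((z_{α/2} + z_β)/C)² + 3.
(2.326 + 1.282) / 0.6777 = 3.608 / 0.6777 = 5.324.
n = 5.324² + 3 = 28.34 + 3 = 31.3.
Round up.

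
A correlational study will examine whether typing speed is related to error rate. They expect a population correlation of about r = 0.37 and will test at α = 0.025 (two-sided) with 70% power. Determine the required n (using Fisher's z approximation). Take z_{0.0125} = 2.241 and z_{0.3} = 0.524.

Fisher's z: C = ½·ln((1+r)/(1−r)) = ½·ln(2.1746) = 0.3884.
n = ((z_{α/2} + z_β)/C)² + 3.
(2.241 + 0.524) / 0.3884 = 2.765 / 0.3884 = 7.119.
n = 7.119² + 3 = 50.68 + 3 = 53.7.
Round up.

n = 54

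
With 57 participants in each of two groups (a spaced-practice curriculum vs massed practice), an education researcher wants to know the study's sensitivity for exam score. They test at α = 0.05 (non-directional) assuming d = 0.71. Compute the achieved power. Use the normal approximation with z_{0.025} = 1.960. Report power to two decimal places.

power ≈ 0.97

For two equal groups, power = Φ(d·√(n/2) − z_{α/2}).
d·√(n/2) = 0.71 × √(57/2) = 0.71 × 5.339 = 3.790.
z_β = 3.790 − 1.960 = 1.830.
Power = Φ(1.830) = 0.966.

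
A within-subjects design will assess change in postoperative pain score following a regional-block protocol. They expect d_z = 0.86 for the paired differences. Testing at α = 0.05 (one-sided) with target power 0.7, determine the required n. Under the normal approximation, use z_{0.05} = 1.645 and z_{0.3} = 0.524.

n = 7 pairs

For a paired (one-sample on differences) test: n = ((z_{α} + z_β) / d)².
z_{α} + z_β = 1.645 + 0.524 = 2.169.
n = (2.169 / 0.86)² = 2.522² = 6.36.
Round up.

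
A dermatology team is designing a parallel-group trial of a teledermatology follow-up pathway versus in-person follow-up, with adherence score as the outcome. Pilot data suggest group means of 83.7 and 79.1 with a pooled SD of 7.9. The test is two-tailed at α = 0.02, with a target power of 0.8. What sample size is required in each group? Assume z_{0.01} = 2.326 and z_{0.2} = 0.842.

n = 60 per group

Cohen's d = |M₁ − M₂| / SD_pooled = |83.7 − 79.1| / 7.9 = 4.6 / 7.9 = 0.582.
For two independent groups with equal n: n = 2·((z_{α/2} + z_β) / d)².
z_{α/2} + z_β = 2.326 + 0.842 = 3.168.
n = 2 × (3.168 / 0.582)² = 2 × 5.443² = 2 × 29.63 = 59.3.
Round up to the next whole participant.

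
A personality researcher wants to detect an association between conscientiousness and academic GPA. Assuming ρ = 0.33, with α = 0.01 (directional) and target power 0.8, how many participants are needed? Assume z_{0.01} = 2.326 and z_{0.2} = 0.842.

n = 89

Fisher's z: C = ½·ln((1+r)/(1−r)) = ½·ln(1.9851) = 0.3428.
n = ((z_{α} + z_β)/C)² + 3.
(2.326 + 0.842) / 0.3428 = 3.168 / 0.3428 = 9.242.
n = 9.242² + 3 = 85.41 + 3 = 88.4.
Round up.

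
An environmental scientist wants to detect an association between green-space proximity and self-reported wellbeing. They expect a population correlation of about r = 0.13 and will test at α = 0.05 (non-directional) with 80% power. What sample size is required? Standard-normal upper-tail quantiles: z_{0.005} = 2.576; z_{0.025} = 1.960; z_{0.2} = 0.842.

Fisher's z: C = ½·ln((1+r)/(1−r)) = ½·ln(1.2989) = 0.1307.
n = ((z_{α/2} + z_β)/C)² + 3.
(1.960 + 0.842) / 0.1307 = 2.802 / 0.1307 = 21.438.
n = 21.438² + 3 = 459.61 + 3 = 462.6.
Round up.

n = 463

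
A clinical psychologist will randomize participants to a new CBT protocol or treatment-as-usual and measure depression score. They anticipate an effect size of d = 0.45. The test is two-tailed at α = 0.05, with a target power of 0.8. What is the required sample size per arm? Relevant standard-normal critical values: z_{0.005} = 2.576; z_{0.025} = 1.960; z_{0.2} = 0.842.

n = 78 per group

For two independent groups with equal n: n = 2·((z_{α/2} + z_β) / d)².
z_{α/2} + z_β = 1.960 + 0.842 = 2.802.
n = 2 × (2.802 / 0.45)² = 2 × 6.227² = 2 × 38.77 = 77.5.
Round up to the next whole participant.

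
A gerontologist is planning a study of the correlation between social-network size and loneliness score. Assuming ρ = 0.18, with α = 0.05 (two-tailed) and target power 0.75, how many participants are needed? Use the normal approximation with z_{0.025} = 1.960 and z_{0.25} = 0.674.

Fisher's z: C = ½·ln((1+r)/(1−r)) = ½·ln(1.4390) = 0.1820.
n = ((z_{α/2} + z_β)/C)² + 3.
(1.960 + 0.674) / 0.1820 = 2.634 / 0.1820 = 14.473.
n = 14.473² + 3 = 209.45 + 3 = 212.5.
Round up.

n = 213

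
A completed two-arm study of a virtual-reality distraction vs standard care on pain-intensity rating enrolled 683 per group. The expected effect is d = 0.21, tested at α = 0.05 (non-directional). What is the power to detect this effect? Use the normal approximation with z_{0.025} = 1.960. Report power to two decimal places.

power ≈ 0.97

For two equal groups, power = Φ(d·√(n/2) − z_{α/2}).
d·√(n/2) = 0.21 × √(683/2) = 0.21 × 18.480 = 3.881.
z_β = 3.881 − 1.960 = 1.921.
Power = Φ(1.921) = 0.973.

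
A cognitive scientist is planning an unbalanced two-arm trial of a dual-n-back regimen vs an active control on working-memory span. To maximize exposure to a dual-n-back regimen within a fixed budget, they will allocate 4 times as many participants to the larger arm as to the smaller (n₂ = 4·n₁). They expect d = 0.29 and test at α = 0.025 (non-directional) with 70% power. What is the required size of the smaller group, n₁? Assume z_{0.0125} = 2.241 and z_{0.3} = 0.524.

n₁ = 114

With allocation ratio k = n₂/n₁ = 4, Var(x̄₁−x̄₂) = σ²(1/n₁ + 1/(k·n₁)) = σ²·(k+1)/(k·n₁).
So n₁ = (1 + 1/k)·((z_{α/2} + z_β)/d)² = 1.250 × (2.765/0.29)².
n₁ = 1.250 × 90.91 = 113.6.
Round up: n₁ = 114, giving n₂ = 4 × 114 = 456.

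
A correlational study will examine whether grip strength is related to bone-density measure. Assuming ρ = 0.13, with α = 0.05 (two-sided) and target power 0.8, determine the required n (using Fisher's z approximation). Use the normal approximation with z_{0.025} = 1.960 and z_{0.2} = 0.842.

Fisher's z: C = ½·ln((1+r)/(1−r)) = ½·ln(1.2989) = 0.1307.
n = ((z_{α/2} + z_β)/C)² + 3.
(1.960 + 0.842) / 0.1307 = 2.802 / 0.1307 = 21.438.
n = 21.438² + 3 = 459.61 + 3 = 462.6.
Round up.

n = 463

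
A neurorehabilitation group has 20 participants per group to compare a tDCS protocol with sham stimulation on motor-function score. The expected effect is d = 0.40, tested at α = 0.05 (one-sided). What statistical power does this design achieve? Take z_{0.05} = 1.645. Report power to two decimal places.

power ≈ 0.35

For two equal groups, power = Φ(d·√(n/2) − z_{α}).
d·√(n/2) = 0.40 × √(20/2) = 0.40 × 3.162 = 1.265.
z_β = 1.265 − 1.645 = -0.380.
Power = Φ(-0.380) = 0.352.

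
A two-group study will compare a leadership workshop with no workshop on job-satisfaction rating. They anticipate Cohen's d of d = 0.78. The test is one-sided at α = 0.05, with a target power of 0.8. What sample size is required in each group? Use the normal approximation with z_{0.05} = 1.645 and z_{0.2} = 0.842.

n = 21 per group

For two independent groups with equal n: n = 2·((z_{α} + z_β) / d)².
z_{α} + z_β = 1.645 + 0.842 = 2.487.
n = 2 × (2.487 / 0.78)² = 2 × 3.188² = 2 × 10.17 = 20.3.
Round up to the next whole participant.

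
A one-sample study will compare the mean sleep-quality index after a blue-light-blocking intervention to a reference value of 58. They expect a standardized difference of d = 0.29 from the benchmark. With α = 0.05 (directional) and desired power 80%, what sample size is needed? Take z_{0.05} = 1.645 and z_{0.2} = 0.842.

For a one-sample test: n = ((z_{α} + z_β) / d)².
z_{α} + z_β = 1.645 + 0.842 = 2.487.
n = (2.487 / 0.29)² = 8.576² = 73.55.
Round up.

n = 74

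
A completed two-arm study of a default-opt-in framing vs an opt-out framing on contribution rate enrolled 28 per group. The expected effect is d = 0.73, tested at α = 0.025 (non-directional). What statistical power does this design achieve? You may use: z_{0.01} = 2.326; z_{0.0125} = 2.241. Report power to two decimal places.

For two equal groups, power = Φ(d·√(n/2) − z_{α/2}).
d·√(n/2) = 0.73 × √(28/2) = 0.73 × 3.742 = 2.731.
z_β = 2.731 − 2.241 = 0.490.
Power = Φ(0.490) = 0.688.

power ≈ 0.69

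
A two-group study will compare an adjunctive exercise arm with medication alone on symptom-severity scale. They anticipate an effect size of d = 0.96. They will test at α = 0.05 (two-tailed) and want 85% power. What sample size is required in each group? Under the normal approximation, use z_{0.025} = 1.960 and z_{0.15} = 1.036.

For two independent groups with equal n: n = 2·((z_{α/2} + z_β) / d)².
z_{α/2} + z_β = 1.960 + 1.036 = 2.996.
n = 2 × (2.996 / 0.96)² = 2 × 3.121² = 2 × 9.74 = 19.5.
Round up to the next whole participant.

n = 20 per group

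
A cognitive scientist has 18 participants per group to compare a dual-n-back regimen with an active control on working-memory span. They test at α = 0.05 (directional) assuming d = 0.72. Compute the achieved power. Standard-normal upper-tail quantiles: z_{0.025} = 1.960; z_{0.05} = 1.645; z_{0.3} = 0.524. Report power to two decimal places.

For two equal groups, power = Φ(d·√(n/2) − z_{α}).
d·√(n/2) = 0.72 × √(18/2) = 0.72 × 3.000 = 2.160.
z_β = 2.160 − 1.645 = 0.515.
Power = Φ(0.515) = 0.697.

power ≈ 0.70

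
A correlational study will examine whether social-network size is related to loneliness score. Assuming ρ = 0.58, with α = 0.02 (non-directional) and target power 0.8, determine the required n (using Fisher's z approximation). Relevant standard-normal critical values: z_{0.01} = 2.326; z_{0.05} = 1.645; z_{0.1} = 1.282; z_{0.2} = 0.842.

n = 26

Fisher's z: C = ½·ln((1+r)/(1−r)) = ½·ln(3.7619) = 0.6625.
n = ((z_{α/2} + z_β)/C)² + 3.
(2.326 + 0.842) / 0.6625 = 3.168 / 0.6625 = 4.782.
n = 4.782² + 3 = 22.87 + 3 = 25.9.
Round up.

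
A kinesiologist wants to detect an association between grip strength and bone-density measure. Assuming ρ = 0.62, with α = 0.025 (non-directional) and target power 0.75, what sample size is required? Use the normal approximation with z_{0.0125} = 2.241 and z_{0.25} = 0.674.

n = 20

Fisher's z: C = ½·ln((1+r)/(1−r)) = ½·ln(4.2632) = 0.7250.
n = ((z_{α/2} + z_β)/C)² + 3.
(2.241 + 0.674) / 0.7250 = 2.915 / 0.7250 = 4.021.
n = 4.021² + 3 = 16.17 + 3 = 19.2.
Round up.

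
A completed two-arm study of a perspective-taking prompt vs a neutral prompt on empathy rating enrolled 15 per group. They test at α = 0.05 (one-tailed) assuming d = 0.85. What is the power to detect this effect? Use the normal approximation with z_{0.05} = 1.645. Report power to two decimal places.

For two equal groups, power = Φ(d·√(n/2) − z_{α}).
d·√(n/2) = 0.85 × √(15/2) = 0.85 × 2.739 = 2.328.
z_β = 2.328 − 1.645 = 0.683.
Power = Φ(0.683) = 0.753.

power ≈ 0.75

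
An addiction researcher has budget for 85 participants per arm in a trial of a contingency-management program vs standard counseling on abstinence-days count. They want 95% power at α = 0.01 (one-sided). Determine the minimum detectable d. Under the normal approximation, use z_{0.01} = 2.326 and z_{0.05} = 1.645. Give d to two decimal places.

For two independent groups of n = 85 each: d_min = (z_{α} + z_β)·√(2/n).
z-sum = 2.326 + 1.645 = 3.971.
d_min = 3.971 × √(2/85) = 3.971 × 0.1534 = 0.609.

d_min ≈ 0.61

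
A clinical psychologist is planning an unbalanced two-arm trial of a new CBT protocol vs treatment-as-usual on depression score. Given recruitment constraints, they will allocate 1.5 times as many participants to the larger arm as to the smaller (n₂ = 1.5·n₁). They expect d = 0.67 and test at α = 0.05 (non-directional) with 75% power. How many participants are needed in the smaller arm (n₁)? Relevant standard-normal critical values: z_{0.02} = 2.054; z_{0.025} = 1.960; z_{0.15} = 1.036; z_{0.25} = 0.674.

n₁ = 26

With allocation ratio k = n₂/n₁ = 1.5, Var(x̄₁−x̄₂) = σ²(1/n₁ + 1/(k·n₁)) = σ²·(k+1)/(k·n₁).
So n₁ = (1 + 1/k)·((z_{α/2} + z_β)/d)² = 1.667 × (2.634/0.67)².
n₁ = 1.667 × 15.46 = 25.8.
Round up: n₁ = 26, giving n₂ = 1.5 × 26 = 39.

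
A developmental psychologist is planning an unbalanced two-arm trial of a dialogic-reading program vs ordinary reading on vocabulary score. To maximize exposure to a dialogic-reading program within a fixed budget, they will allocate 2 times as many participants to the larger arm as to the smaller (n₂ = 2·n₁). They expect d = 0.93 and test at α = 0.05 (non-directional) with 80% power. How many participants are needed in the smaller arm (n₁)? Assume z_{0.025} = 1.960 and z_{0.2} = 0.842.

n₁ = 14

With allocation ratio k = n₂/n₁ = 2, Var(x̄₁−x̄₂) = σ²(1/n₁ + 1/(k·n₁)) = σ²·(k+1)/(k·n₁).
So n₁ = (1 + 1/k)·((z_{α/2} + z_β)/d)² = 1.500 × (2.802/0.93)².
n₁ = 1.500 × 9.08 = 13.6.
Round up: n₁ = 14, giving n₂ = 2 × 14 = 28.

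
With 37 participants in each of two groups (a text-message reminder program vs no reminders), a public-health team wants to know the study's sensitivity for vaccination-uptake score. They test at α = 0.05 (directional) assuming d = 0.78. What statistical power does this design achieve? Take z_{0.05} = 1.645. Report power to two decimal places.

power ≈ 0.96

For two equal groups, power = Φ(d·√(n/2) − z_{α}).
d·√(n/2) = 0.78 × √(37/2) = 0.78 × 4.301 = 3.355.
z_β = 3.355 − 1.645 = 1.710.
Power = Φ(1.710) = 0.956.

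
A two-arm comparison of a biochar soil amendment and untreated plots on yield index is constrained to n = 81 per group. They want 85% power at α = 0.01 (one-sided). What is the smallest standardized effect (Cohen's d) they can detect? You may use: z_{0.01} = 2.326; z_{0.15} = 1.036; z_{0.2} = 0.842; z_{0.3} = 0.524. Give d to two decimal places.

d_min ≈ 0.53

For two independent groups of n = 81 each: d_min = (z_{α} + z_β)·√(2/n).
z-sum = 2.326 + 1.036 = 3.362.
d_min = 3.362 × √(2/81) = 3.362 × 0.1571 = 0.528.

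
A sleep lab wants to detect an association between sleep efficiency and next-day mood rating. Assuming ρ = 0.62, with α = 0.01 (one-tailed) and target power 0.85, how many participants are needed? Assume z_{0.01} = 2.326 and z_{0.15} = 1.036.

Fisher's z: C = ½·ln((1+r)/(1−r)) = ½·ln(4.2632) = 0.7250.
n = ((z_{α} + z_β)/C)² + 3.
(2.326 + 1.036) / 0.7250 = 3.362 / 0.7250 = 4.637.
n = 4.637² + 3 = 21.50 + 3 = 24.5.
Round up.

n = 25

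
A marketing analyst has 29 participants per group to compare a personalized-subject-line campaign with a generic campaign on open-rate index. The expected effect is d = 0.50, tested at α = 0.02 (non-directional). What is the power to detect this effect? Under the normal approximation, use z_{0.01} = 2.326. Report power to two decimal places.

power ≈ 0.34

For two equal groups, power = Φ(d·√(n/2) − z_{α/2}).
d·√(n/2) = 0.50 × √(29/2) = 0.50 × 3.808 = 1.904.
z_β = 1.904 − 2.326 = -0.422.
Power = Φ(-0.422) = 0.336.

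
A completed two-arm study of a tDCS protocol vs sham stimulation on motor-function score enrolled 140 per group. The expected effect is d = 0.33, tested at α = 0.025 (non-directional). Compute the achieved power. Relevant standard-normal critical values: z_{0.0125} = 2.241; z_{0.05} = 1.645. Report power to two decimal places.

For two equal groups, power = Φ(d·√(n/2) − z_{α/2}).
d·√(n/2) = 0.33 × √(140/2) = 0.33 × 8.367 = 2.761.
z_β = 2.761 − 2.241 = 0.520.
Power = Φ(0.520) = 0.698.

power ≈ 0.70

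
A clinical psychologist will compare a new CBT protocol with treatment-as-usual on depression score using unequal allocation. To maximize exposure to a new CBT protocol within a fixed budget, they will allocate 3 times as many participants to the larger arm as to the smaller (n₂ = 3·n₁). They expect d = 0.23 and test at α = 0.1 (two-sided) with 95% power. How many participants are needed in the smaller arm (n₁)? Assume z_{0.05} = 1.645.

With allocation ratio k = n₂/n₁ = 3, Var(x̄₁−x̄₂) = σ²(1/n₁ + 1/(k·n₁)) = σ²·(k+1)/(k·n₁).
So n₁ = (1 + 1/k)·((z_{α/2} + z_β)/d)² = 1.333 × (3.290/0.23)².
n₁ = 1.333 × 204.61 = 272.8.
Round up: n₁ = 273, giving n₂ = 3 × 273 = 819.

n₁ = 273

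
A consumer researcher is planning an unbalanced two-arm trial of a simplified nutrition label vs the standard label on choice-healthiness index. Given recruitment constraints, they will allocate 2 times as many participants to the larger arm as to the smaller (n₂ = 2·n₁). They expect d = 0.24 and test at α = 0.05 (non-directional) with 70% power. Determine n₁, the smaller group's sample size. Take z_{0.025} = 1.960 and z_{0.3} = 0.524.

n₁ = 161

With allocation ratio k = n₂/n₁ = 2, Var(x̄₁−x̄₂) = σ²(1/n₁ + 1/(k·n₁)) = σ²·(k+1)/(k·n₁).
So n₁ = (1 + 1/k)·((z_{α/2} + z_β)/d)² = 1.500 × (2.484/0.24)².
n₁ = 1.500 × 107.12 = 160.7.
Round up: n₁ = 161, giving n₂ = 2 × 161 = 322.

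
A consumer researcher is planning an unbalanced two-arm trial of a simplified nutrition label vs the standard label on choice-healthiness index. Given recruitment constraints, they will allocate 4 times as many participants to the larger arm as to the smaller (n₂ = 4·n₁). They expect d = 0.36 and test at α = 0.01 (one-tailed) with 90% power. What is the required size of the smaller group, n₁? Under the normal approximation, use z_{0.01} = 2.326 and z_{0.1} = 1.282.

With allocation ratio k = n₂/n₁ = 4, Var(x̄₁−x̄₂) = σ²(1/n₁ + 1/(k·n₁)) = σ²·(k+1)/(k·n₁).
So n₁ = (1 + 1/k)·((z_{α} + z_β)/d)² = 1.250 × (3.608/0.36)².
n₁ = 1.250 × 100.44 = 125.6.
Round up: n₁ = 126, giving n₂ = 4 × 126 = 504.

n₁ = 126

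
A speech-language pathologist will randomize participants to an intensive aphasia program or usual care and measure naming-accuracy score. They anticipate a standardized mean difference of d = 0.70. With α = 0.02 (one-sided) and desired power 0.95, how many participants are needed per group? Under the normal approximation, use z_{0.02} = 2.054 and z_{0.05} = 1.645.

For two independent groups with equal n: n = 2·((z_{α} + z_β) / d)².
z_{α} + z_β = 2.054 + 1.645 = 3.699.
n = 2 × (3.699 / 0.70)² = 2 × 5.284² = 2 × 27.92 = 55.8.
Round up to the next whole participant.

n = 56 per group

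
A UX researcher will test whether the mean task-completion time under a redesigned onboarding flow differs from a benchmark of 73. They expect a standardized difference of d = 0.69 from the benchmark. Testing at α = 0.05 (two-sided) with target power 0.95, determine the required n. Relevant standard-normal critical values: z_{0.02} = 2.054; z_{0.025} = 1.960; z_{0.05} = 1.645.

For a one-sample test: n = ((z_{α/2} + z_β) / d)².
z_{α/2} + z_β = 1.960 + 1.645 = 3.605.
n = (3.605 / 0.69)² = 5.225² = 27.30.
Round up.

n = 28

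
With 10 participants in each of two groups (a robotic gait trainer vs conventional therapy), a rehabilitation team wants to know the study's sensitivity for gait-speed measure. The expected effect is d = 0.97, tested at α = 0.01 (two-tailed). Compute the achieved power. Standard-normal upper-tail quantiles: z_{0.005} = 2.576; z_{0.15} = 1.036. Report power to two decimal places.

power ≈ 0.34

For two equal groups, power = Φ(d·√(n/2) − z_{α/2}).
d·√(n/2) = 0.97 × √(10/2) = 0.97 × 2.236 = 2.169.
z_β = 2.169 − 2.576 = -0.407.
Power = Φ(-0.407) = 0.342.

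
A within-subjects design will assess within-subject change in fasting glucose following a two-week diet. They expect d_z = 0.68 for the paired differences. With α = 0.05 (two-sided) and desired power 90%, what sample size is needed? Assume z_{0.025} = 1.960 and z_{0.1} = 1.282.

n = 23 pairs

For a paired (one-sample on differences) test: n = ((z_{α/2} + z_β) / d)².
z_{α/2} + z_β = 1.960 + 1.282 = 3.242.
n = (3.242 / 0.68)² = 4.768² = 22.73.
Round up.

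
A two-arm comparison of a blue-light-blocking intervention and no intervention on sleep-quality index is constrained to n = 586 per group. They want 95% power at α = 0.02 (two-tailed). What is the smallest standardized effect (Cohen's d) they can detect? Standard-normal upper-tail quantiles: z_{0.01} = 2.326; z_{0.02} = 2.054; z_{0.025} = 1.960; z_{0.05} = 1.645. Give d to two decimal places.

d_min ≈ 0.23

For two independent groups of n = 586 each: d_min = (z_{α/2} + z_β)·√(2/n).
z-sum = 2.326 + 1.645 = 3.971.
d_min = 3.971 × √(2/586) = 3.971 × 0.0584 = 0.232.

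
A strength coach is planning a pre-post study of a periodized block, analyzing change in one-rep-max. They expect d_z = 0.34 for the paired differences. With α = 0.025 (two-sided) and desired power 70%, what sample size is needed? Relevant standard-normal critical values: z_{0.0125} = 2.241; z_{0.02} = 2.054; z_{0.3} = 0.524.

For a paired (one-sample on differences) test: n = ((z_{α/2} + z_β) / d)².
z_{α/2} + z_β = 2.241 + 0.524 = 2.765.
n = (2.765 / 0.34)² = 8.132² = 66.14.
Round up.

n = 67 pairs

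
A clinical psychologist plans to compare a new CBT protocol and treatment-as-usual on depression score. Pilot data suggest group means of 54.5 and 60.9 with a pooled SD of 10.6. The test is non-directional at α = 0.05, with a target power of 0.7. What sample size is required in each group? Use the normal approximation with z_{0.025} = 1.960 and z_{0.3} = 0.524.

n = 34 per group

Cohen's d = |M₁ − M₂| / SD_pooled = |54.5 − 60.9| / 10.6 = 6.4 / 10.6 = 0.604.
For two independent groups with equal n: n = 2·((z_{α/2} + z_β) / d)².
z_{α/2} + z_β = 1.960 + 0.524 = 2.484.
n = 2 × (2.484 / 0.604)² = 2 × 4.113² = 2 × 16.91 = 33.8.
Round up to the next whole participant.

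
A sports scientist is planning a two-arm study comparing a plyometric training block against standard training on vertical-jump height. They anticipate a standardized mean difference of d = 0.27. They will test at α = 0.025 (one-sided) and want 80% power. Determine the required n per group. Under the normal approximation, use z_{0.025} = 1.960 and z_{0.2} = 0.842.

n = 216 per group

For two independent groups with equal n: n = 2·((z_{α} + z_β) / d)².
z_{α} + z_β = 1.960 + 0.842 = 2.802.
n = 2 × (2.802 / 0.27)² = 2 × 10.378² = 2 × 107.70 = 215.4.
Round up to the next whole participant.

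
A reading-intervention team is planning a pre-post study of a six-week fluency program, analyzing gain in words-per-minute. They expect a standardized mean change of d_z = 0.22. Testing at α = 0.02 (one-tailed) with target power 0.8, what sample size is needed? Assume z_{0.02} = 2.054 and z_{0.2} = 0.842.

For a paired (one-sample on differences) test: n = ((z_{α} + z_β) / d)².
z_{α} + z_β = 2.054 + 0.842 = 2.896.
n = (2.896 / 0.22)² = 13.164² = 173.28.
Round up.

n = 174 pairs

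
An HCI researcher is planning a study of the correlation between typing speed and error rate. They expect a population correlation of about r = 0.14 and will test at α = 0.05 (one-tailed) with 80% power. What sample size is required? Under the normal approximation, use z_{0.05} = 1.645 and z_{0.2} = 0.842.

Fisher's z: C = ½·ln((1+r)/(1−r)) = ½·ln(1.3256) = 0.1409.
n = ((z_{α} + z_β)/C)² + 3.
(1.645 + 0.842) / 0.1409 = 2.487 / 0.1409 = 17.651.
n = 17.651² + 3 = 311.55 + 3 = 314.6.
Round up.

n = 315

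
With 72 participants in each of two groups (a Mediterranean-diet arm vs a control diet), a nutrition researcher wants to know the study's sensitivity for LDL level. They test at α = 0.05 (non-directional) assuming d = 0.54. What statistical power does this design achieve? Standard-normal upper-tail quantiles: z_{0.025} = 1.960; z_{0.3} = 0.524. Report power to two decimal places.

power ≈ 0.90

For two equal groups, power = Φ(d·√(n/2) − z_{α/2}).
d·√(n/2) = 0.54 × √(72/2) = 0.54 × 6.000 = 3.240.
z_β = 3.240 − 1.960 = 1.280.
Power = Φ(1.280) = 0.900.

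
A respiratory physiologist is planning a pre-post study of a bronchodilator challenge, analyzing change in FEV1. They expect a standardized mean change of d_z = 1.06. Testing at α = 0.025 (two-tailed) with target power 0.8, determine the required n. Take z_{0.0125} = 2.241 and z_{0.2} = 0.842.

n = 9 pairs

For a paired (one-sample on differences) test: n = ((z_{α/2} + z_β) / d)².
z_{α/2} + z_β = 2.241 + 0.842 = 3.083.
n = (3.083 / 1.06)² = 2.908² = 8.46.
Round up.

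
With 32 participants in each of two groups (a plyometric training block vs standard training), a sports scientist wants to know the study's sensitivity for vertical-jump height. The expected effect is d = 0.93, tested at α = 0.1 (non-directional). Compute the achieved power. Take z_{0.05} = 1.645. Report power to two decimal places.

power ≈ 0.98

For two equal groups, power = Φ(d·√(n/2) − z_{α/2}).
d·√(n/2) = 0.93 × √(32/2) = 0.93 × 4.000 = 3.720.
z_β = 3.720 − 1.645 = 2.075.
Power = Φ(2.075) = 0.981.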